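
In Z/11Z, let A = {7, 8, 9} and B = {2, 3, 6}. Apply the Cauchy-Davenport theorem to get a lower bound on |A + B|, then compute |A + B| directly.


Cauchy-Davenport: |A + B| ≥ min(p, |A| + |B| - 1) for A, B nonempty in Z/pZ.
|A| = 3, |B| = 3, p = 11.
CD lower bound = min(11, 3 + 3 - 1) = min(11, 5) = 5.
Compute A + B mod 11 directly:
a = 7: 7+2=9, 7+3=10, 7+6=2
a = 8: 8+2=10, 8+3=0, 8+6=3
a = 9: 9+2=0, 9+3=1, 9+6=4
A + B = {0, 1, 2, 3, 4, 9, 10}, so |A + B| = 7.
Verify: 7 ≥ 5? Yes ✓.

CD lower bound = 5, actual |A + B| = 7.


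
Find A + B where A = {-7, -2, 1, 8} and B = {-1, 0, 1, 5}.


A + B = {a + b : a ∈ A, b ∈ B}.
Enumerate all |A|·|B| = 4·4 = 16 pairs (a, b) and collect distinct sums.
a = -7: -7+-1=-8, -7+0=-7, -7+1=-6, -7+5=-2
a = -2: -2+-1=-3, -2+0=-2, -2+1=-1, -2+5=3
a = 1: 1+-1=0, 1+0=1, 1+1=2, 1+5=6
a = 8: 8+-1=7, 8+0=8, 8+1=9, 8+5=13
Collecting distinct sums: A + B = {-8, -7, -6, -3, -2, -1, 0, 1, 2, 3, 6, 7, 8, 9, 13}
|A + B| = 15

A + B = {-8, -7, -6, -3, -2, -1, 0, 1, 2, 3, 6, 7, 8, 9, 13}


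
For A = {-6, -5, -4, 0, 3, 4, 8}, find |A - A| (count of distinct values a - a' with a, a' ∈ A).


A - A = {a - a' : a, a' ∈ A}; |A| = 7.
Bounds: 2|A|-1 ≤ |A - A| ≤ |A|² - |A| + 1, i.e. 13 ≤ |A - A| ≤ 43.
Note: 0 ∈ A - A always (from a - a). The set is symmetric: if d ∈ A - A then -d ∈ A - A.
Enumerate nonzero differences d = a - a' with a > a' (then include -d):
Positive differences: {1, 2, 3, 4, 5, 6, 7, 8, 9, 10, 12, 13, 14}
Full difference set: {0} ∪ (positive diffs) ∪ (negative diffs).
|A - A| = 1 + 2·13 = 27 (matches direct enumeration: 27).

|A - A| = 27


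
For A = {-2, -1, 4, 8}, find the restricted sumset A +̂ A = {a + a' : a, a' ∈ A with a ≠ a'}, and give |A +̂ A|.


Restricted sumset: A +̂ A = {a + a' : a ∈ A, a' ∈ A, a ≠ a'}.
Equivalently, take A + A and drop any sum 2a that is achievable ONLY as a + a for a ∈ A (i.e. sums representable only with equal summands).
Enumerate pairs (a, a') with a < a' (symmetric, so each unordered pair gives one sum; this covers all a ≠ a'):
  -2 + -1 = -3
  -2 + 4 = 2
  -2 + 8 = 6
  -1 + 4 = 3
  -1 + 8 = 7
  4 + 8 = 12
Collected distinct sums: {-3, 2, 3, 6, 7, 12}
|A +̂ A| = 6
(Reference bound: |A +̂ A| ≥ 2|A| - 3 for |A| ≥ 2, with |A| = 4 giving ≥ 5.)

|A +̂ A| = 6


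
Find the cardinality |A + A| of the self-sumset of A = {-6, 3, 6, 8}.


A + A = {a + a' : a, a' ∈ A}; |A| = 4.
General bounds: 2|A| - 1 ≤ |A + A| ≤ |A|(|A|+1)/2, i.e. 7 ≤ |A + A| ≤ 10.
Lower bound 2|A|-1 is attained iff A is an arithmetic progression.
Enumerate sums a + a' for a ≤ a' (symmetric, so this suffices):
a = -6: -6+-6=-12, -6+3=-3, -6+6=0, -6+8=2
a = 3: 3+3=6, 3+6=9, 3+8=11
a = 6: 6+6=12, 6+8=14
a = 8: 8+8=16
Distinct sums: {-12, -3, 0, 2, 6, 9, 11, 12, 14, 16}
|A + A| = 10

|A + A| = 10


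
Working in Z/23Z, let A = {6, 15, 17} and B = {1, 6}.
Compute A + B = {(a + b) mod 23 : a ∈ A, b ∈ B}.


Work in Z/23Z: reduce every sum a + b modulo 23.
Enumerate all 6 pairs:
a = 6: 6+1=7, 6+6=12
a = 15: 15+1=16, 15+6=21
a = 17: 17+1=18, 17+6=0
Distinct residues collected: {0, 7, 12, 16, 18, 21}
|A + B| = 6 (out of 23 total residues).

A + B = {0, 7, 12, 16, 18, 21}


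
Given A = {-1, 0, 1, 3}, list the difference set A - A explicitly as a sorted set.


A - A = {a - a' : a, a' ∈ A}.
Compute a - a' for each ordered pair (a, a'):
a = -1: -1--1=0, -1-0=-1, -1-1=-2, -1-3=-4
a = 0: 0--1=1, 0-0=0, 0-1=-1, 0-3=-3
a = 1: 1--1=2, 1-0=1, 1-1=0, 1-3=-2
a = 3: 3--1=4, 3-0=3, 3-1=2, 3-3=0
Collecting distinct values (and noting 0 appears from a-a):
A - A = {-4, -3, -2, -1, 0, 1, 2, 3, 4}
|A - A| = 9

A - A = {-4, -3, -2, -1, 0, 1, 2, 3, 4}


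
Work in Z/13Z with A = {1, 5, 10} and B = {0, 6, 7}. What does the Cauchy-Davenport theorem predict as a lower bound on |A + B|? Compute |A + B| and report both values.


Cauchy-Davenport: |A + B| ≥ min(p, |A| + |B| - 1) for A, B nonempty in Z/pZ.
|A| = 3, |B| = 3, p = 13.
CD lower bound = min(13, 3 + 3 - 1) = min(13, 5) = 5.
Compute A + B mod 13 directly:
a = 1: 1+0=1, 1+6=7, 1+7=8
a = 5: 5+0=5, 5+6=11, 5+7=12
a = 10: 10+0=10, 10+6=3, 10+7=4
A + B = {1, 3, 4, 5, 7, 8, 10, 11, 12}, so |A + B| = 9.
Verify: 9 ≥ 5? Yes ✓.

CD lower bound = 5, actual |A + B| = 9.


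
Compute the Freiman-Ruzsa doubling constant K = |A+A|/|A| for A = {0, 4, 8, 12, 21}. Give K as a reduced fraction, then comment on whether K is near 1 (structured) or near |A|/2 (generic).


|A| = 5.
Compute A + A by enumerating all 25 pairs.
A + A = {0, 4, 8, 12, 16, 20, 21, 24, 25, 29, 33, 42}, so |A + A| = 12.
K = |A + A| / |A| = 12/5 (already in lowest terms) ≈ 2.4000.
Reference: AP of size 5 gives K = 9/5 ≈ 1.8000; a fully generic set of size 5 gives K ≈ 3.0000.

|A| = 5, |A + A| = 12, K = 12/5.


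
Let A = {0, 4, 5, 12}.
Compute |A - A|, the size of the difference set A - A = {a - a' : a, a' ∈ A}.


A - A = {a - a' : a, a' ∈ A}; |A| = 4.
Bounds: 2|A|-1 ≤ |A - A| ≤ |A|² - |A| + 1, i.e. 7 ≤ |A - A| ≤ 13.
Note: 0 ∈ A - A always (from a - a). The set is symmetric: if d ∈ A - A then -d ∈ A - A.
Enumerate nonzero differences d = a - a' with a > a' (then include -d):
Positive differences: {1, 4, 5, 7, 8, 12}
Full difference set: {0} ∪ (positive diffs) ∪ (negative diffs).
|A - A| = 1 + 2·6 = 13 (matches direct enumeration: 13).

|A - A| = 13


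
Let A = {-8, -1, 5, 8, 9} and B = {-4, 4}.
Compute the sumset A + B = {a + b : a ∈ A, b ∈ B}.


A + B = {a + b : a ∈ A, b ∈ B}.
Enumerate all |A|·|B| = 5·2 = 10 pairs (a, b) and collect distinct sums.
a = -8: -8+-4=-12, -8+4=-4
a = -1: -1+-4=-5, -1+4=3
a = 5: 5+-4=1, 5+4=9
a = 8: 8+-4=4, 8+4=12
a = 9: 9+-4=5, 9+4=13
Collecting distinct sums: A + B = {-12, -5, -4, 1, 3, 4, 5, 9, 12, 13}
|A + B| = 10

A + B = {-12, -5, -4, 1, 3, 4, 5, 9, 12, 13}


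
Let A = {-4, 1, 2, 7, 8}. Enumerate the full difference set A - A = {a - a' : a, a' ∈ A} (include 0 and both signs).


A - A = {a - a' : a, a' ∈ A}.
Compute a - a' for each ordered pair (a, a'):
a = -4: -4--4=0, -4-1=-5, -4-2=-6, -4-7=-11, -4-8=-12
a = 1: 1--4=5, 1-1=0, 1-2=-1, 1-7=-6, 1-8=-7
a = 2: 2--4=6, 2-1=1, 2-2=0, 2-7=-5, 2-8=-6
a = 7: 7--4=11, 7-1=6, 7-2=5, 7-7=0, 7-8=-1
a = 8: 8--4=12, 8-1=7, 8-2=6, 8-7=1, 8-8=0
Collecting distinct values (and noting 0 appears from a-a):
A - A = {-12, -11, -7, -6, -5, -1, 0, 1, 5, 6, 7, 11, 12}
|A - A| = 13

A - A = {-12, -11, -7, -6, -5, -1, 0, 1, 5, 6, 7, 11, 12}


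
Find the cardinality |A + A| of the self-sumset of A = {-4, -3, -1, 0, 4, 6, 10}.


A + A = {a + a' : a, a' ∈ A}; |A| = 7.
General bounds: 2|A| - 1 ≤ |A + A| ≤ |A|(|A|+1)/2, i.e. 13 ≤ |A + A| ≤ 28.
Lower bound 2|A|-1 is attained iff A is an arithmetic progression.
Enumerate sums a + a' for a ≤ a' (symmetric, so this suffices):
a = -4: -4+-4=-8, -4+-3=-7, -4+-1=-5, -4+0=-4, -4+4=0, -4+6=2, -4+10=6
a = -3: -3+-3=-6, -3+-1=-4, -3+0=-3, -3+4=1, -3+6=3, -3+10=7
a = -1: -1+-1=-2, -1+0=-1, -1+4=3, -1+6=5, -1+10=9
a = 0: 0+0=0, 0+4=4, 0+6=6, 0+10=10
a = 4: 4+4=8, 4+6=10, 4+10=14
a = 6: 6+6=12, 6+10=16
a = 10: 10+10=20
Distinct sums: {-8, -7, -6, -5, -4, -3, -2, -1, 0, 1, 2, 3, 4, 5, 6, 7, 8, 9, 10, 12, 14, 16, 20}
|A + A| = 23

|A + A| = 23


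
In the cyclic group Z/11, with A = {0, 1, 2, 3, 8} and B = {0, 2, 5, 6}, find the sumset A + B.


Work in Z/11Z: reduce every sum a + b modulo 11.
Enumerate all 20 pairs:
a = 0: 0+0=0, 0+2=2, 0+5=5, 0+6=6
a = 1: 1+0=1, 1+2=3, 1+5=6, 1+6=7
a = 2: 2+0=2, 2+2=4, 2+5=7, 2+6=8
a = 3: 3+0=3, 3+2=5, 3+5=8, 3+6=9
a = 8: 8+0=8, 8+2=10, 8+5=2, 8+6=3
Distinct residues collected: {0, 1, 2, 3, 4, 5, 6, 7, 8, 9, 10}
|A + B| = 11 (out of 11 total residues).

A + B = {0, 1, 2, 3, 4, 5, 6, 7, 8, 9, 10}


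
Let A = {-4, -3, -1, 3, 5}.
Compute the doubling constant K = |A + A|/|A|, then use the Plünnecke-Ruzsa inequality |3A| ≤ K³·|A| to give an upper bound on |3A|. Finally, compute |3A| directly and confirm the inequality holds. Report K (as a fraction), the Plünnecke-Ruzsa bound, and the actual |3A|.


|A| = 5.
Step 1: Compute A + A by enumerating all 25 pairs.
A + A = {-8, -7, -6, -5, -4, -2, -1, 0, 1, 2, 4, 6, 8, 10}, so |A + A| = 14.
Step 2: Doubling constant K = |A + A|/|A| = 14/5 = 14/5 ≈ 2.8000.
Step 3: Plünnecke-Ruzsa gives |3A| ≤ K³·|A| = (2.8000)³ · 5 ≈ 109.7600.
Step 4: Compute 3A = A + A + A directly by enumerating all triples (a,b,c) ∈ A³; |3A| = 24.
Step 5: Check 24 ≤ 109.7600? Yes ✓.

K = 14/5, Plünnecke-Ruzsa bound K³|A| ≈ 109.7600, |3A| = 24, inequality holds.


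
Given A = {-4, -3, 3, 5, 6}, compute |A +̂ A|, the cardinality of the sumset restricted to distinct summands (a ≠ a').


Restricted sumset: A +̂ A = {a + a' : a ∈ A, a' ∈ A, a ≠ a'}.
Equivalently, take A + A and drop any sum 2a that is achievable ONLY as a + a for a ∈ A (i.e. sums representable only with equal summands).
Enumerate pairs (a, a') with a < a' (symmetric, so each unordered pair gives one sum; this covers all a ≠ a'):
  -4 + -3 = -7
  -4 + 3 = -1
  -4 + 5 = 1
  -4 + 6 = 2
  -3 + 3 = 0
  -3 + 5 = 2
  -3 + 6 = 3
  3 + 5 = 8
  3 + 6 = 9
  5 + 6 = 11
Collected distinct sums: {-7, -1, 0, 1, 2, 3, 8, 9, 11}
|A +̂ A| = 9
(Reference bound: |A +̂ A| ≥ 2|A| - 3 for |A| ≥ 2, with |A| = 5 giving ≥ 7.)

|A +̂ A| = 9


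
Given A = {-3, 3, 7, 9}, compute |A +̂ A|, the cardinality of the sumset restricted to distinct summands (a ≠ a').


Restricted sumset: A +̂ A = {a + a' : a ∈ A, a' ∈ A, a ≠ a'}.
Equivalently, take A + A and drop any sum 2a that is achievable ONLY as a + a for a ∈ A (i.e. sums representable only with equal summands).
Enumerate pairs (a, a') with a < a' (symmetric, so each unordered pair gives one sum; this covers all a ≠ a'):
  -3 + 3 = 0
  -3 + 7 = 4
  -3 + 9 = 6
  3 + 7 = 10
  3 + 9 = 12
  7 + 9 = 16
Collected distinct sums: {0, 4, 6, 10, 12, 16}
|A +̂ A| = 6
(Reference bound: |A +̂ A| ≥ 2|A| - 3 for |A| ≥ 2, with |A| = 4 giving ≥ 5.)

|A +̂ A| = 6


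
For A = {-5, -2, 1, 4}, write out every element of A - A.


A - A = {a - a' : a, a' ∈ A}.
Compute a - a' for each ordered pair (a, a'):
a = -5: -5--5=0, -5--2=-3, -5-1=-6, -5-4=-9
a = -2: -2--5=3, -2--2=0, -2-1=-3, -2-4=-6
a = 1: 1--5=6, 1--2=3, 1-1=0, 1-4=-3
a = 4: 4--5=9, 4--2=6, 4-1=3, 4-4=0
Collecting distinct values (and noting 0 appears from a-a):
A - A = {-9, -6, -3, 0, 3, 6, 9}
|A - A| = 7

A - A = {-9, -6, -3, 0, 3, 6, 9}


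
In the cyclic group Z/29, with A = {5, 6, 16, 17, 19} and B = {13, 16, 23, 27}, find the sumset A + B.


Work in Z/29Z: reduce every sum a + b modulo 29.
Enumerate all 20 pairs:
a = 5: 5+13=18, 5+16=21, 5+23=28, 5+27=3
a = 6: 6+13=19, 6+16=22, 6+23=0, 6+27=4
a = 16: 16+13=0, 16+16=3, 16+23=10, 16+27=14
a = 17: 17+13=1, 17+16=4, 17+23=11, 17+27=15
a = 19: 19+13=3, 19+16=6, 19+23=13, 19+27=17
Distinct residues collected: {0, 1, 3, 4, 6, 10, 11, 13, 14, 15, 17, 18, 19, 21, 22, 28}
|A + B| = 16 (out of 29 total residues).

A + B = {0, 1, 3, 4, 6, 10, 11, 13, 14, 15, 17, 18, 19, 21, 22, 28}


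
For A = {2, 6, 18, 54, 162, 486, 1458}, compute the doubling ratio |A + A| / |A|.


|A| = 7.
Compute A + A by enumerating all 49 pairs.
A + A = {4, 8, 12, 20, 24, 36, 56, 60, 72, 108, 164, 168, 180, 216, 324, 488, 492, 504, 540, 648, 972, 1460, 1464, 1476, 1512, 1620, 1944, 2916}, so |A + A| = 28.
K = |A + A| / |A| = 28/7 = 4/1 ≈ 4.0000.
Reference: AP of size 7 gives K = 13/7 ≈ 1.8571; a fully generic set of size 7 gives K ≈ 4.0000.

|A| = 7, |A + A| = 28, K = 28/7 = 4/1.


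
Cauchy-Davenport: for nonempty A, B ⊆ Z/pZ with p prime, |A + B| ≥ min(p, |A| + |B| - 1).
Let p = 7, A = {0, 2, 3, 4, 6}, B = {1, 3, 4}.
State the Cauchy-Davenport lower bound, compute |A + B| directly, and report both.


Cauchy-Davenport: |A + B| ≥ min(p, |A| + |B| - 1) for A, B nonempty in Z/pZ.
|A| = 5, |B| = 3, p = 7.
CD lower bound = min(7, 5 + 3 - 1) = min(7, 7) = 7.
Compute A + B mod 7 directly:
a = 0: 0+1=1, 0+3=3, 0+4=4
a = 2: 2+1=3, 2+3=5, 2+4=6
a = 3: 3+1=4, 3+3=6, 3+4=0
a = 4: 4+1=5, 4+3=0, 4+4=1
a = 6: 6+1=0, 6+3=2, 6+4=3
A + B = {0, 1, 2, 3, 4, 5, 6}, so |A + B| = 7.
Verify: 7 ≥ 7? Yes ✓.

CD lower bound = 7, actual |A + B| = 7.


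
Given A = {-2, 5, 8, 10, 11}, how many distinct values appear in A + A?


A + A = {a + a' : a, a' ∈ A}; |A| = 5.
General bounds: 2|A| - 1 ≤ |A + A| ≤ |A|(|A|+1)/2, i.e. 9 ≤ |A + A| ≤ 15.
Lower bound 2|A|-1 is attained iff A is an arithmetic progression.
Enumerate sums a + a' for a ≤ a' (symmetric, so this suffices):
a = -2: -2+-2=-4, -2+5=3, -2+8=6, -2+10=8, -2+11=9
a = 5: 5+5=10, 5+8=13, 5+10=15, 5+11=16
a = 8: 8+8=16, 8+10=18, 8+11=19
a = 10: 10+10=20, 10+11=21
a = 11: 11+11=22
Distinct sums: {-4, 3, 6, 8, 9, 10, 13, 15, 16, 18, 19, 20, 21, 22}
|A + A| = 14

|A + A| = 14


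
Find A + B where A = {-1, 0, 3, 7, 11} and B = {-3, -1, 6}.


A + B = {a + b : a ∈ A, b ∈ B}.
Enumerate all |A|·|B| = 5·3 = 15 pairs (a, b) and collect distinct sums.
a = -1: -1+-3=-4, -1+-1=-2, -1+6=5
a = 0: 0+-3=-3, 0+-1=-1, 0+6=6
a = 3: 3+-3=0, 3+-1=2, 3+6=9
a = 7: 7+-3=4, 7+-1=6, 7+6=13
a = 11: 11+-3=8, 11+-1=10, 11+6=17
Collecting distinct sums: A + B = {-4, -3, -2, -1, 0, 2, 4, 5, 6, 8, 9, 10, 13, 17}
|A + B| = 14

A + B = {-4, -3, -2, -1, 0, 2, 4, 5, 6, 8, 9, 10, 13, 17}


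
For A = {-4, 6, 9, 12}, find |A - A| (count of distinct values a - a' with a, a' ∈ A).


A - A = {a - a' : a, a' ∈ A}; |A| = 4.
Bounds: 2|A|-1 ≤ |A - A| ≤ |A|² - |A| + 1, i.e. 7 ≤ |A - A| ≤ 13.
Note: 0 ∈ A - A always (from a - a). The set is symmetric: if d ∈ A - A then -d ∈ A - A.
Enumerate nonzero differences d = a - a' with a > a' (then include -d):
Positive differences: {3, 6, 10, 13, 16}
Full difference set: {0} ∪ (positive diffs) ∪ (negative diffs).
|A - A| = 1 + 2·5 = 11 (matches direct enumeration: 11).

|A - A| = 11


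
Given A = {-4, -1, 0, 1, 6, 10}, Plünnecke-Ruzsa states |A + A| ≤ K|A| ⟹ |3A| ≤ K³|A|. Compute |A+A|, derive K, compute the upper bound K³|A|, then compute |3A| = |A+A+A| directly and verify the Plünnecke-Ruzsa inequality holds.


|A| = 6.
Step 1: Compute A + A by enumerating all 36 pairs.
A + A = {-8, -5, -4, -3, -2, -1, 0, 1, 2, 5, 6, 7, 9, 10, 11, 12, 16, 20}, so |A + A| = 18.
Step 2: Doubling constant K = |A + A|/|A| = 18/6 = 18/6 ≈ 3.0000.
Step 3: Plünnecke-Ruzsa gives |3A| ≤ K³·|A| = (3.0000)³ · 6 ≈ 162.0000.
Step 4: Compute 3A = A + A + A directly by enumerating all triples (a,b,c) ∈ A³; |3A| = 34.
Step 5: Check 34 ≤ 162.0000? Yes ✓.

K = 18/6, Plünnecke-Ruzsa bound K³|A| ≈ 162.0000, |3A| = 34, inequality holds.


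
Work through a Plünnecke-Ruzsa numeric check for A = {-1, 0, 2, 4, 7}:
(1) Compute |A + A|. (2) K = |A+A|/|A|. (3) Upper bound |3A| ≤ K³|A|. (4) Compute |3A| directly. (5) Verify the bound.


|A| = 5.
Step 1: Compute A + A by enumerating all 25 pairs.
A + A = {-2, -1, 0, 1, 2, 3, 4, 6, 7, 8, 9, 11, 14}, so |A + A| = 13.
Step 2: Doubling constant K = |A + A|/|A| = 13/5 = 13/5 ≈ 2.6000.
Step 3: Plünnecke-Ruzsa gives |3A| ≤ K³·|A| = (2.6000)³ · 5 ≈ 87.8800.
Step 4: Compute 3A = A + A + A directly by enumerating all triples (a,b,c) ∈ A³; |3A| = 22.
Step 5: Check 22 ≤ 87.8800? Yes ✓.

K = 13/5, Plünnecke-Ruzsa bound K³|A| ≈ 87.8800, |3A| = 22, inequality holds.


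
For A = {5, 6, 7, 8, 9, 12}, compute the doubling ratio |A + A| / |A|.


|A| = 6.
Compute A + A by enumerating all 36 pairs.
A + A = {10, 11, 12, 13, 14, 15, 16, 17, 18, 19, 20, 21, 24}, so |A + A| = 13.
K = |A + A| / |A| = 13/6 (already in lowest terms) ≈ 2.1667.
Reference: AP of size 6 gives K = 11/6 ≈ 1.8333; a fully generic set of size 6 gives K ≈ 3.5000.

|A| = 6, |A + A| = 13, K = 13/6.


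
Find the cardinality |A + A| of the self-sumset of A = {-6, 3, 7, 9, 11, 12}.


A + A = {a + a' : a, a' ∈ A}; |A| = 6.
General bounds: 2|A| - 1 ≤ |A + A| ≤ |A|(|A|+1)/2, i.e. 11 ≤ |A + A| ≤ 21.
Lower bound 2|A|-1 is attained iff A is an arithmetic progression.
Enumerate sums a + a' for a ≤ a' (symmetric, so this suffices):
a = -6: -6+-6=-12, -6+3=-3, -6+7=1, -6+9=3, -6+11=5, -6+12=6
a = 3: 3+3=6, 3+7=10, 3+9=12, 3+11=14, 3+12=15
a = 7: 7+7=14, 7+9=16, 7+11=18, 7+12=19
a = 9: 9+9=18, 9+11=20, 9+12=21
a = 11: 11+11=22, 11+12=23
a = 12: 12+12=24
Distinct sums: {-12, -3, 1, 3, 5, 6, 10, 12, 14, 15, 16, 18, 19, 20, 21, 22, 23, 24}
|A + A| = 18

|A + A| = 18


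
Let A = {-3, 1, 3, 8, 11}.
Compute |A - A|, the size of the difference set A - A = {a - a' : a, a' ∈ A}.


A - A = {a - a' : a, a' ∈ A}; |A| = 5.
Bounds: 2|A|-1 ≤ |A - A| ≤ |A|² - |A| + 1, i.e. 9 ≤ |A - A| ≤ 21.
Note: 0 ∈ A - A always (from a - a). The set is symmetric: if d ∈ A - A then -d ∈ A - A.
Enumerate nonzero differences d = a - a' with a > a' (then include -d):
Positive differences: {2, 3, 4, 5, 6, 7, 8, 10, 11, 14}
Full difference set: {0} ∪ (positive diffs) ∪ (negative diffs).
|A - A| = 1 + 2·10 = 21 (matches direct enumeration: 21).

|A - A| = 21


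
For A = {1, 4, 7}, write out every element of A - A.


A - A = {a - a' : a, a' ∈ A}.
Compute a - a' for each ordered pair (a, a'):
a = 1: 1-1=0, 1-4=-3, 1-7=-6
a = 4: 4-1=3, 4-4=0, 4-7=-3
a = 7: 7-1=6, 7-4=3, 7-7=0
Collecting distinct values (and noting 0 appears from a-a):
A - A = {-6, -3, 0, 3, 6}
|A - A| = 5

A - A = {-6, -3, 0, 3, 6}


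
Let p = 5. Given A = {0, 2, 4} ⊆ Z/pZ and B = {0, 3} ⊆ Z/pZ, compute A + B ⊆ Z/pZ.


Work in Z/5Z: reduce every sum a + b modulo 5.
Enumerate all 6 pairs:
a = 0: 0+0=0, 0+3=3
a = 2: 2+0=2, 2+3=0
a = 4: 4+0=4, 4+3=2
Distinct residues collected: {0, 2, 3, 4}
|A + B| = 4 (out of 5 total residues).

A + B = {0, 2, 3, 4}


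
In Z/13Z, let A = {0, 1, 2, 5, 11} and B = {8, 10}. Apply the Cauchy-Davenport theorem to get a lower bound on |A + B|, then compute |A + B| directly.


Cauchy-Davenport: |A + B| ≥ min(p, |A| + |B| - 1) for A, B nonempty in Z/pZ.
|A| = 5, |B| = 2, p = 13.
CD lower bound = min(13, 5 + 2 - 1) = min(13, 6) = 6.
Compute A + B mod 13 directly:
a = 0: 0+8=8, 0+10=10
a = 1: 1+8=9, 1+10=11
a = 2: 2+8=10, 2+10=12
a = 5: 5+8=0, 5+10=2
a = 11: 11+8=6, 11+10=8
A + B = {0, 2, 6, 8, 9, 10, 11, 12}, so |A + B| = 8.
Verify: 8 ≥ 6? Yes ✓.

CD lower bound = 6, actual |A + B| = 8.


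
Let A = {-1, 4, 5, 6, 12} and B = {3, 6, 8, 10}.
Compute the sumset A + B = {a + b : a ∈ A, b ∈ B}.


A + B = {a + b : a ∈ A, b ∈ B}.
Enumerate all |A|·|B| = 5·4 = 20 pairs (a, b) and collect distinct sums.
a = -1: -1+3=2, -1+6=5, -1+8=7, -1+10=9
a = 4: 4+3=7, 4+6=10, 4+8=12, 4+10=14
a = 5: 5+3=8, 5+6=11, 5+8=13, 5+10=15
a = 6: 6+3=9, 6+6=12, 6+8=14, 6+10=16
a = 12: 12+3=15, 12+6=18, 12+8=20, 12+10=22
Collecting distinct sums: A + B = {2, 5, 7, 8, 9, 10, 11, 12, 13, 14, 15, 16, 18, 20, 22}
|A + B| = 15

A + B = {2, 5, 7, 8, 9, 10, 11, 12, 13, 14, 15, 16, 18, 20, 22}


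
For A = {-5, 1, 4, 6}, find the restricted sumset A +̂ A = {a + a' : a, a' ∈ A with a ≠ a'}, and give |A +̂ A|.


Restricted sumset: A +̂ A = {a + a' : a ∈ A, a' ∈ A, a ≠ a'}.
Equivalently, take A + A and drop any sum 2a that is achievable ONLY as a + a for a ∈ A (i.e. sums representable only with equal summands).
Enumerate pairs (a, a') with a < a' (symmetric, so each unordered pair gives one sum; this covers all a ≠ a'):
  -5 + 1 = -4
  -5 + 4 = -1
  -5 + 6 = 1
  1 + 4 = 5
  1 + 6 = 7
  4 + 6 = 10
Collected distinct sums: {-4, -1, 1, 5, 7, 10}
|A +̂ A| = 6
(Reference bound: |A +̂ A| ≥ 2|A| - 3 for |A| ≥ 2, with |A| = 4 giving ≥ 5.)

|A +̂ A| = 6


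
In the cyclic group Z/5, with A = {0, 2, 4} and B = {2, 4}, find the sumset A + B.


Work in Z/5Z: reduce every sum a + b modulo 5.
Enumerate all 6 pairs:
a = 0: 0+2=2, 0+4=4
a = 2: 2+2=4, 2+4=1
a = 4: 4+2=1, 4+4=3
Distinct residues collected: {1, 2, 3, 4}
|A + B| = 4 (out of 5 total residues).

A + B = {1, 2, 3, 4}


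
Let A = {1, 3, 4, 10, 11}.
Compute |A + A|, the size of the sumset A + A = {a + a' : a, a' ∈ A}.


A + A = {a + a' : a, a' ∈ A}; |A| = 5.
General bounds: 2|A| - 1 ≤ |A + A| ≤ |A|(|A|+1)/2, i.e. 9 ≤ |A + A| ≤ 15.
Lower bound 2|A|-1 is attained iff A is an arithmetic progression.
Enumerate sums a + a' for a ≤ a' (symmetric, so this suffices):
a = 1: 1+1=2, 1+3=4, 1+4=5, 1+10=11, 1+11=12
a = 3: 3+3=6, 3+4=7, 3+10=13, 3+11=14
a = 4: 4+4=8, 4+10=14, 4+11=15
a = 10: 10+10=20, 10+11=21
a = 11: 11+11=22
Distinct sums: {2, 4, 5, 6, 7, 8, 11, 12, 13, 14, 15, 20, 21, 22}
|A + A| = 14

|A + A| = 14


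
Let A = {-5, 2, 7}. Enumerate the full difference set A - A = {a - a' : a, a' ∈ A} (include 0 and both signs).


A - A = {a - a' : a, a' ∈ A}.
Compute a - a' for each ordered pair (a, a'):
a = -5: -5--5=0, -5-2=-7, -5-7=-12
a = 2: 2--5=7, 2-2=0, 2-7=-5
a = 7: 7--5=12, 7-2=5, 7-7=0
Collecting distinct values (and noting 0 appears from a-a):
A - A = {-12, -7, -5, 0, 5, 7, 12}
|A - A| = 7

A - A = {-12, -7, -5, 0, 5, 7, 12}


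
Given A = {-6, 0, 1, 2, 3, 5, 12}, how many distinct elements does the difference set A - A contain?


A - A = {a - a' : a, a' ∈ A}; |A| = 7.
Bounds: 2|A|-1 ≤ |A - A| ≤ |A|² - |A| + 1, i.e. 13 ≤ |A - A| ≤ 43.
Note: 0 ∈ A - A always (from a - a). The set is symmetric: if d ∈ A - A then -d ∈ A - A.
Enumerate nonzero differences d = a - a' with a > a' (then include -d):
Positive differences: {1, 2, 3, 4, 5, 6, 7, 8, 9, 10, 11, 12, 18}
Full difference set: {0} ∪ (positive diffs) ∪ (negative diffs).
|A - A| = 1 + 2·13 = 27 (matches direct enumeration: 27).

|A - A| = 27


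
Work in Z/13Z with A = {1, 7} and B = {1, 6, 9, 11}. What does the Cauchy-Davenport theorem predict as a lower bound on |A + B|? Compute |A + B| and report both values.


Cauchy-Davenport: |A + B| ≥ min(p, |A| + |B| - 1) for A, B nonempty in Z/pZ.
|A| = 2, |B| = 4, p = 13.
CD lower bound = min(13, 2 + 4 - 1) = min(13, 5) = 5.
Compute A + B mod 13 directly:
a = 1: 1+1=2, 1+6=7, 1+9=10, 1+11=12
a = 7: 7+1=8, 7+6=0, 7+9=3, 7+11=5
A + B = {0, 2, 3, 5, 7, 8, 10, 12}, so |A + B| = 8.
Verify: 8 ≥ 5? Yes ✓.

CD lower bound = 5, actual |A + B| = 8.


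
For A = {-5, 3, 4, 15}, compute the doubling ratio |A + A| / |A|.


|A| = 4.
Compute A + A by enumerating all 16 pairs.
A + A = {-10, -2, -1, 6, 7, 8, 10, 18, 19, 30}, so |A + A| = 10.
K = |A + A| / |A| = 10/4 = 5/2 ≈ 2.5000.
Reference: AP of size 4 gives K = 7/4 ≈ 1.7500; a fully generic set of size 4 gives K ≈ 2.5000.

|A| = 4, |A + A| = 10, K = 10/4 = 5/2.


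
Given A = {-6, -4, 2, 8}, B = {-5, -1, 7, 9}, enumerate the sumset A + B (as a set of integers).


A + B = {a + b : a ∈ A, b ∈ B}.
Enumerate all |A|·|B| = 4·4 = 16 pairs (a, b) and collect distinct sums.
a = -6: -6+-5=-11, -6+-1=-7, -6+7=1, -6+9=3
a = -4: -4+-5=-9, -4+-1=-5, -4+7=3, -4+9=5
a = 2: 2+-5=-3, 2+-1=1, 2+7=9, 2+9=11
a = 8: 8+-5=3, 8+-1=7, 8+7=15, 8+9=17
Collecting distinct sums: A + B = {-11, -9, -7, -5, -3, 1, 3, 5, 7, 9, 11, 15, 17}
|A + B| = 13

A + B = {-11, -9, -7, -5, -3, 1, 3, 5, 7, 9, 11, 15, 17}


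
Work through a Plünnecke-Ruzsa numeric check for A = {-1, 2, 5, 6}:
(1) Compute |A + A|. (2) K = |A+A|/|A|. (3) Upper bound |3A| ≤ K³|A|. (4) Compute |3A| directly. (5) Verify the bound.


|A| = 4.
Step 1: Compute A + A by enumerating all 16 pairs.
A + A = {-2, 1, 4, 5, 7, 8, 10, 11, 12}, so |A + A| = 9.
Step 2: Doubling constant K = |A + A|/|A| = 9/4 = 9/4 ≈ 2.2500.
Step 3: Plünnecke-Ruzsa gives |3A| ≤ K³·|A| = (2.2500)³ · 4 ≈ 45.5625.
Step 4: Compute 3A = A + A + A directly by enumerating all triples (a,b,c) ∈ A³; |3A| = 16.
Step 5: Check 16 ≤ 45.5625? Yes ✓.

K = 9/4, Plünnecke-Ruzsa bound K³|A| ≈ 45.5625, |3A| = 16, inequality holds.


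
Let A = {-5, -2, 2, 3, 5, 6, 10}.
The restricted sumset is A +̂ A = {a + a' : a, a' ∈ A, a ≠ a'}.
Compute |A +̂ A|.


Restricted sumset: A +̂ A = {a + a' : a ∈ A, a' ∈ A, a ≠ a'}.
Equivalently, take A + A and drop any sum 2a that is achievable ONLY as a + a for a ∈ A (i.e. sums representable only with equal summands).
Enumerate pairs (a, a') with a < a' (symmetric, so each unordered pair gives one sum; this covers all a ≠ a'):
  -5 + -2 = -7
  -5 + 2 = -3
  -5 + 3 = -2
  -5 + 5 = 0
  -5 + 6 = 1
  -5 + 10 = 5
  -2 + 2 = 0
  -2 + 3 = 1
  -2 + 5 = 3
  -2 + 6 = 4
  -2 + 10 = 8
  2 + 3 = 5
  2 + 5 = 7
  2 + 6 = 8
  2 + 10 = 12
  3 + 5 = 8
  3 + 6 = 9
  3 + 10 = 13
  5 + 6 = 11
  5 + 10 = 15
  6 + 10 = 16
Collected distinct sums: {-7, -3, -2, 0, 1, 3, 4, 5, 7, 8, 9, 11, 12, 13, 15, 16}
|A +̂ A| = 16
(Reference bound: |A +̂ A| ≥ 2|A| - 3 for |A| ≥ 2, with |A| = 7 giving ≥ 11.)

|A +̂ A| = 16


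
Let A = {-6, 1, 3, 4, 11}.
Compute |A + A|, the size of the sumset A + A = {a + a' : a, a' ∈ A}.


A + A = {a + a' : a, a' ∈ A}; |A| = 5.
General bounds: 2|A| - 1 ≤ |A + A| ≤ |A|(|A|+1)/2, i.e. 9 ≤ |A + A| ≤ 15.
Lower bound 2|A|-1 is attained iff A is an arithmetic progression.
Enumerate sums a + a' for a ≤ a' (symmetric, so this suffices):
a = -6: -6+-6=-12, -6+1=-5, -6+3=-3, -6+4=-2, -6+11=5
a = 1: 1+1=2, 1+3=4, 1+4=5, 1+11=12
a = 3: 3+3=6, 3+4=7, 3+11=14
a = 4: 4+4=8, 4+11=15
a = 11: 11+11=22
Distinct sums: {-12, -5, -3, -2, 2, 4, 5, 6, 7, 8, 12, 14, 15, 22}
|A + A| = 14

|A + A| = 14


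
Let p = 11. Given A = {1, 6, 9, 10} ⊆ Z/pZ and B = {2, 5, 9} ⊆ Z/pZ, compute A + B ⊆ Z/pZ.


Work in Z/11Z: reduce every sum a + b modulo 11.
Enumerate all 12 pairs:
a = 1: 1+2=3, 1+5=6, 1+9=10
a = 6: 6+2=8, 6+5=0, 6+9=4
a = 9: 9+2=0, 9+5=3, 9+9=7
a = 10: 10+2=1, 10+5=4, 10+9=8
Distinct residues collected: {0, 1, 3, 4, 6, 7, 8, 10}
|A + B| = 8 (out of 11 total residues).

A + B = {0, 1, 3, 4, 6, 7, 8, 10}


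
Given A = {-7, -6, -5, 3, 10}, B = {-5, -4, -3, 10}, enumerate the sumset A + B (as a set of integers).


A + B = {a + b : a ∈ A, b ∈ B}.
Enumerate all |A|·|B| = 5·4 = 20 pairs (a, b) and collect distinct sums.
a = -7: -7+-5=-12, -7+-4=-11, -7+-3=-10, -7+10=3
a = -6: -6+-5=-11, -6+-4=-10, -6+-3=-9, -6+10=4
a = -5: -5+-5=-10, -5+-4=-9, -5+-3=-8, -5+10=5
a = 3: 3+-5=-2, 3+-4=-1, 3+-3=0, 3+10=13
a = 10: 10+-5=5, 10+-4=6, 10+-3=7, 10+10=20
Collecting distinct sums: A + B = {-12, -11, -10, -9, -8, -2, -1, 0, 3, 4, 5, 6, 7, 13, 20}
|A + B| = 15

A + B = {-12, -11, -10, -9, -8, -2, -1, 0, 3, 4, 5, 6, 7, 13, 20}


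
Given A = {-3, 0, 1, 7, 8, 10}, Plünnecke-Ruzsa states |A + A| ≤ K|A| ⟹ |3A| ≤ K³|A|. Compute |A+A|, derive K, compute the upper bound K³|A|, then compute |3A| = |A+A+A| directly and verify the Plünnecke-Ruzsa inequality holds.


|A| = 6.
Step 1: Compute A + A by enumerating all 36 pairs.
A + A = {-6, -3, -2, 0, 1, 2, 4, 5, 7, 8, 9, 10, 11, 14, 15, 16, 17, 18, 20}, so |A + A| = 19.
Step 2: Doubling constant K = |A + A|/|A| = 19/6 = 19/6 ≈ 3.1667.
Step 3: Plünnecke-Ruzsa gives |3A| ≤ K³·|A| = (3.1667)³ · 6 ≈ 190.5278.
Step 4: Compute 3A = A + A + A directly by enumerating all triples (a,b,c) ∈ A³; |3A| = 36.
Step 5: Check 36 ≤ 190.5278? Yes ✓.

K = 19/6, Plünnecke-Ruzsa bound K³|A| ≈ 190.5278, |3A| = 36, inequality holds.


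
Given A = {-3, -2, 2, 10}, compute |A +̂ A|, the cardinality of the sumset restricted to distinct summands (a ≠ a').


Restricted sumset: A +̂ A = {a + a' : a ∈ A, a' ∈ A, a ≠ a'}.
Equivalently, take A + A and drop any sum 2a that is achievable ONLY as a + a for a ∈ A (i.e. sums representable only with equal summands).
Enumerate pairs (a, a') with a < a' (symmetric, so each unordered pair gives one sum; this covers all a ≠ a'):
  -3 + -2 = -5
  -3 + 2 = -1
  -3 + 10 = 7
  -2 + 2 = 0
  -2 + 10 = 8
  2 + 10 = 12
Collected distinct sums: {-5, -1, 0, 7, 8, 12}
|A +̂ A| = 6
(Reference bound: |A +̂ A| ≥ 2|A| - 3 for |A| ≥ 2, with |A| = 4 giving ≥ 5.)

|A +̂ A| = 6


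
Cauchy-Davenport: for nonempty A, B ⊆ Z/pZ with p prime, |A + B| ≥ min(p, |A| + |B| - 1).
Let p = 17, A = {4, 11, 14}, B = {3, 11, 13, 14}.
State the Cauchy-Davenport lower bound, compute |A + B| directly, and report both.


Cauchy-Davenport: |A + B| ≥ min(p, |A| + |B| - 1) for A, B nonempty in Z/pZ.
|A| = 3, |B| = 4, p = 17.
CD lower bound = min(17, 3 + 4 - 1) = min(17, 6) = 6.
Compute A + B mod 17 directly:
a = 4: 4+3=7, 4+11=15, 4+13=0, 4+14=1
a = 11: 11+3=14, 11+11=5, 11+13=7, 11+14=8
a = 14: 14+3=0, 14+11=8, 14+13=10, 14+14=11
A + B = {0, 1, 5, 7, 8, 10, 11, 14, 15}, so |A + B| = 9.
Verify: 9 ≥ 6? Yes ✓.

CD lower bound = 6, actual |A + B| = 9.


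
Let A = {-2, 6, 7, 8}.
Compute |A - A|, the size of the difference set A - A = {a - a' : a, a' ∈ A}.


A - A = {a - a' : a, a' ∈ A}; |A| = 4.
Bounds: 2|A|-1 ≤ |A - A| ≤ |A|² - |A| + 1, i.e. 7 ≤ |A - A| ≤ 13.
Note: 0 ∈ A - A always (from a - a). The set is symmetric: if d ∈ A - A then -d ∈ A - A.
Enumerate nonzero differences d = a - a' with a > a' (then include -d):
Positive differences: {1, 2, 8, 9, 10}
Full difference set: {0} ∪ (positive diffs) ∪ (negative diffs).
|A - A| = 1 + 2·5 = 11 (matches direct enumeration: 11).

|A - A| = 11


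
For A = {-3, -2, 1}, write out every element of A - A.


A - A = {a - a' : a, a' ∈ A}.
Compute a - a' for each ordered pair (a, a'):
a = -3: -3--3=0, -3--2=-1, -3-1=-4
a = -2: -2--3=1, -2--2=0, -2-1=-3
a = 1: 1--3=4, 1--2=3, 1-1=0
Collecting distinct values (and noting 0 appears from a-a):
A - A = {-4, -3, -1, 0, 1, 3, 4}
|A - A| = 7

A - A = {-4, -3, -1, 0, 1, 3, 4}


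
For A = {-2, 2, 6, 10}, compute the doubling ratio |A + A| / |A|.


|A| = 4.
Compute A + A by enumerating all 16 pairs.
A + A = {-4, 0, 4, 8, 12, 16, 20}, so |A + A| = 7.
K = |A + A| / |A| = 7/4 (already in lowest terms) ≈ 1.7500.
Reference: AP of size 4 gives K = 7/4 ≈ 1.7500; a fully generic set of size 4 gives K ≈ 2.5000.

|A| = 4, |A + A| = 7, K = 7/4.


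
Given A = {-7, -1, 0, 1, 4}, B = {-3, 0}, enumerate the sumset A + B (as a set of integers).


A + B = {a + b : a ∈ A, b ∈ B}.
Enumerate all |A|·|B| = 5·2 = 10 pairs (a, b) and collect distinct sums.
a = -7: -7+-3=-10, -7+0=-7
a = -1: -1+-3=-4, -1+0=-1
a = 0: 0+-3=-3, 0+0=0
a = 1: 1+-3=-2, 1+0=1
a = 4: 4+-3=1, 4+0=4
Collecting distinct sums: A + B = {-10, -7, -4, -3, -2, -1, 0, 1, 4}
|A + B| = 9

A + B = {-10, -7, -4, -3, -2, -1, 0, 1, 4}


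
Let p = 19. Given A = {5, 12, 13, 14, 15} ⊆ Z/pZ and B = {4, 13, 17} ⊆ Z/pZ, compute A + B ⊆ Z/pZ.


Work in Z/19Z: reduce every sum a + b modulo 19.
Enumerate all 15 pairs:
a = 5: 5+4=9, 5+13=18, 5+17=3
a = 12: 12+4=16, 12+13=6, 12+17=10
a = 13: 13+4=17, 13+13=7, 13+17=11
a = 14: 14+4=18, 14+13=8, 14+17=12
a = 15: 15+4=0, 15+13=9, 15+17=13
Distinct residues collected: {0, 3, 6, 7, 8, 9, 10, 11, 12, 13, 16, 17, 18}
|A + B| = 13 (out of 19 total residues).

A + B = {0, 3, 6, 7, 8, 9, 10, 11, 12, 13, 16, 17, 18}


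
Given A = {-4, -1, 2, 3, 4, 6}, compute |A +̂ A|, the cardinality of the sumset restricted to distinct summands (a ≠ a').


Restricted sumset: A +̂ A = {a + a' : a ∈ A, a' ∈ A, a ≠ a'}.
Equivalently, take A + A and drop any sum 2a that is achievable ONLY as a + a for a ∈ A (i.e. sums representable only with equal summands).
Enumerate pairs (a, a') with a < a' (symmetric, so each unordered pair gives one sum; this covers all a ≠ a'):
  -4 + -1 = -5
  -4 + 2 = -2
  -4 + 3 = -1
  -4 + 4 = 0
  -4 + 6 = 2
  -1 + 2 = 1
  -1 + 3 = 2
  -1 + 4 = 3
  -1 + 6 = 5
  2 + 3 = 5
  2 + 4 = 6
  2 + 6 = 8
  3 + 4 = 7
  3 + 6 = 9
  4 + 6 = 10
Collected distinct sums: {-5, -2, -1, 0, 1, 2, 3, 5, 6, 7, 8, 9, 10}
|A +̂ A| = 13
(Reference bound: |A +̂ A| ≥ 2|A| - 3 for |A| ≥ 2, with |A| = 6 giving ≥ 9.)

|A +̂ A| = 13


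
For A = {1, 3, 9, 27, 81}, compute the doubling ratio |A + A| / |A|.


|A| = 5.
Compute A + A by enumerating all 25 pairs.
A + A = {2, 4, 6, 10, 12, 18, 28, 30, 36, 54, 82, 84, 90, 108, 162}, so |A + A| = 15.
K = |A + A| / |A| = 15/5 = 3/1 ≈ 3.0000.
Reference: AP of size 5 gives K = 9/5 ≈ 1.8000; a fully generic set of size 5 gives K ≈ 3.0000.

|A| = 5, |A + A| = 15, K = 15/5 = 3/1.


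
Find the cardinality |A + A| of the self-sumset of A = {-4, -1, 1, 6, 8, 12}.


A + A = {a + a' : a, a' ∈ A}; |A| = 6.
General bounds: 2|A| - 1 ≤ |A + A| ≤ |A|(|A|+1)/2, i.e. 11 ≤ |A + A| ≤ 21.
Lower bound 2|A|-1 is attained iff A is an arithmetic progression.
Enumerate sums a + a' for a ≤ a' (symmetric, so this suffices):
a = -4: -4+-4=-8, -4+-1=-5, -4+1=-3, -4+6=2, -4+8=4, -4+12=8
a = -1: -1+-1=-2, -1+1=0, -1+6=5, -1+8=7, -1+12=11
a = 1: 1+1=2, 1+6=7, 1+8=9, 1+12=13
a = 6: 6+6=12, 6+8=14, 6+12=18
a = 8: 8+8=16, 8+12=20
a = 12: 12+12=24
Distinct sums: {-8, -5, -3, -2, 0, 2, 4, 5, 7, 8, 9, 11, 12, 13, 14, 16, 18, 20, 24}
|A + A| = 19

|A + A| = 19


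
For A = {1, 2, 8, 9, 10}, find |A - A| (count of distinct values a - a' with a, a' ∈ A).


A - A = {a - a' : a, a' ∈ A}; |A| = 5.
Bounds: 2|A|-1 ≤ |A - A| ≤ |A|² - |A| + 1, i.e. 9 ≤ |A - A| ≤ 21.
Note: 0 ∈ A - A always (from a - a). The set is symmetric: if d ∈ A - A then -d ∈ A - A.
Enumerate nonzero differences d = a - a' with a > a' (then include -d):
Positive differences: {1, 2, 6, 7, 8, 9}
Full difference set: {0} ∪ (positive diffs) ∪ (negative diffs).
|A - A| = 1 + 2·6 = 13 (matches direct enumeration: 13).

|A - A| = 13


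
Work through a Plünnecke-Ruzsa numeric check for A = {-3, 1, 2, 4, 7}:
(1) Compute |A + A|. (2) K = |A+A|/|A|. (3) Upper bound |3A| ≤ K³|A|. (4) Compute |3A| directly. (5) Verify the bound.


|A| = 5.
Step 1: Compute A + A by enumerating all 25 pairs.
A + A = {-6, -2, -1, 1, 2, 3, 4, 5, 6, 8, 9, 11, 14}, so |A + A| = 13.
Step 2: Doubling constant K = |A + A|/|A| = 13/5 = 13/5 ≈ 2.6000.
Step 3: Plünnecke-Ruzsa gives |3A| ≤ K³·|A| = (2.6000)³ · 5 ≈ 87.8800.
Step 4: Compute 3A = A + A + A directly by enumerating all triples (a,b,c) ∈ A³; |3A| = 23.
Step 5: Check 23 ≤ 87.8800? Yes ✓.

K = 13/5, Plünnecke-Ruzsa bound K³|A| ≈ 87.8800, |3A| = 23, inequality holds.


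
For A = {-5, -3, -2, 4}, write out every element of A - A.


A - A = {a - a' : a, a' ∈ A}.
Compute a - a' for each ordered pair (a, a'):
a = -5: -5--5=0, -5--3=-2, -5--2=-3, -5-4=-9
a = -3: -3--5=2, -3--3=0, -3--2=-1, -3-4=-7
a = -2: -2--5=3, -2--3=1, -2--2=0, -2-4=-6
a = 4: 4--5=9, 4--3=7, 4--2=6, 4-4=0
Collecting distinct values (and noting 0 appears from a-a):
A - A = {-9, -7, -6, -3, -2, -1, 0, 1, 2, 3, 6, 7, 9}
|A - A| = 13

A - A = {-9, -7, -6, -3, -2, -1, 0, 1, 2, 3, 6, 7, 9}


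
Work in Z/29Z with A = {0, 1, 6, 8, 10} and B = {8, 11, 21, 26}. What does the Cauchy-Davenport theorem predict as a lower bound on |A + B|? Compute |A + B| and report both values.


Cauchy-Davenport: |A + B| ≥ min(p, |A| + |B| - 1) for A, B nonempty in Z/pZ.
|A| = 5, |B| = 4, p = 29.
CD lower bound = min(29, 5 + 4 - 1) = min(29, 8) = 8.
Compute A + B mod 29 directly:
a = 0: 0+8=8, 0+11=11, 0+21=21, 0+26=26
a = 1: 1+8=9, 1+11=12, 1+21=22, 1+26=27
a = 6: 6+8=14, 6+11=17, 6+21=27, 6+26=3
a = 8: 8+8=16, 8+11=19, 8+21=0, 8+26=5
a = 10: 10+8=18, 10+11=21, 10+21=2, 10+26=7
A + B = {0, 2, 3, 5, 7, 8, 9, 11, 12, 14, 16, 17, 18, 19, 21, 22, 26, 27}, so |A + B| = 18.
Verify: 18 ≥ 8? Yes ✓.

CD lower bound = 8, actual |A + B| = 18.


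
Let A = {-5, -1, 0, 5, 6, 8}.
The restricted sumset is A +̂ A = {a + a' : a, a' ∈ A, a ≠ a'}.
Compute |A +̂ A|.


Restricted sumset: A +̂ A = {a + a' : a ∈ A, a' ∈ A, a ≠ a'}.
Equivalently, take A + A and drop any sum 2a that is achievable ONLY as a + a for a ∈ A (i.e. sums representable only with equal summands).
Enumerate pairs (a, a') with a < a' (symmetric, so each unordered pair gives one sum; this covers all a ≠ a'):
  -5 + -1 = -6
  -5 + 0 = -5
  -5 + 5 = 0
  -5 + 6 = 1
  -5 + 8 = 3
  -1 + 0 = -1
  -1 + 5 = 4
  -1 + 6 = 5
  -1 + 8 = 7
  0 + 5 = 5
  0 + 6 = 6
  0 + 8 = 8
  5 + 6 = 11
  5 + 8 = 13
  6 + 8 = 14
Collected distinct sums: {-6, -5, -1, 0, 1, 3, 4, 5, 6, 7, 8, 11, 13, 14}
|A +̂ A| = 14
(Reference bound: |A +̂ A| ≥ 2|A| - 3 for |A| ≥ 2, with |A| = 6 giving ≥ 9.)

|A +̂ A| = 14


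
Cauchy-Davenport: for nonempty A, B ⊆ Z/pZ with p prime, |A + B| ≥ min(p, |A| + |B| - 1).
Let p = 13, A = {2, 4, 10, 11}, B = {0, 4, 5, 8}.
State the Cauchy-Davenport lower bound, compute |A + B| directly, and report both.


Cauchy-Davenport: |A + B| ≥ min(p, |A| + |B| - 1) for A, B nonempty in Z/pZ.
|A| = 4, |B| = 4, p = 13.
CD lower bound = min(13, 4 + 4 - 1) = min(13, 7) = 7.
Compute A + B mod 13 directly:
a = 2: 2+0=2, 2+4=6, 2+5=7, 2+8=10
a = 4: 4+0=4, 4+4=8, 4+5=9, 4+8=12
a = 10: 10+0=10, 10+4=1, 10+5=2, 10+8=5
a = 11: 11+0=11, 11+4=2, 11+5=3, 11+8=6
A + B = {1, 2, 3, 4, 5, 6, 7, 8, 9, 10, 11, 12}, so |A + B| = 12.
Verify: 12 ≥ 7? Yes ✓.

CD lower bound = 7, actual |A + B| = 12.


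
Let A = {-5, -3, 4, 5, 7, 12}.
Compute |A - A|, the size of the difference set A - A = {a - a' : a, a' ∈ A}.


A - A = {a - a' : a, a' ∈ A}; |A| = 6.
Bounds: 2|A|-1 ≤ |A - A| ≤ |A|² - |A| + 1, i.e. 11 ≤ |A - A| ≤ 31.
Note: 0 ∈ A - A always (from a - a). The set is symmetric: if d ∈ A - A then -d ∈ A - A.
Enumerate nonzero differences d = a - a' with a > a' (then include -d):
Positive differences: {1, 2, 3, 5, 7, 8, 9, 10, 12, 15, 17}
Full difference set: {0} ∪ (positive diffs) ∪ (negative diffs).
|A - A| = 1 + 2·11 = 23 (matches direct enumeration: 23).

|A - A| = 23


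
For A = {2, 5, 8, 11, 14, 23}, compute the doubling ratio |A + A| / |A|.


|A| = 6.
Compute A + A by enumerating all 36 pairs.
A + A = {4, 7, 10, 13, 16, 19, 22, 25, 28, 31, 34, 37, 46}, so |A + A| = 13.
K = |A + A| / |A| = 13/6 (already in lowest terms) ≈ 2.1667.
Reference: AP of size 6 gives K = 11/6 ≈ 1.8333; a fully generic set of size 6 gives K ≈ 3.5000.

|A| = 6, |A + A| = 13, K = 13/6.


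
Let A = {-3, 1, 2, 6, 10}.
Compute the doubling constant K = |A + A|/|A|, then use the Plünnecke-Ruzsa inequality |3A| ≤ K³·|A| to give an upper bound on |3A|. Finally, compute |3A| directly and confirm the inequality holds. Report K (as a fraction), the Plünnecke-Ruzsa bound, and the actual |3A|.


|A| = 5.
Step 1: Compute A + A by enumerating all 25 pairs.
A + A = {-6, -2, -1, 2, 3, 4, 7, 8, 11, 12, 16, 20}, so |A + A| = 12.
Step 2: Doubling constant K = |A + A|/|A| = 12/5 = 12/5 ≈ 2.4000.
Step 3: Plünnecke-Ruzsa gives |3A| ≤ K³·|A| = (2.4000)³ · 5 ≈ 69.1200.
Step 4: Compute 3A = A + A + A directly by enumerating all triples (a,b,c) ∈ A³; |3A| = 22.
Step 5: Check 22 ≤ 69.1200? Yes ✓.

K = 12/5, Plünnecke-Ruzsa bound K³|A| ≈ 69.1200, |3A| = 22, inequality holds.


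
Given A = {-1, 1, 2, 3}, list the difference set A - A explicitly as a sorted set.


A - A = {a - a' : a, a' ∈ A}.
Compute a - a' for each ordered pair (a, a'):
a = -1: -1--1=0, -1-1=-2, -1-2=-3, -1-3=-4
a = 1: 1--1=2, 1-1=0, 1-2=-1, 1-3=-2
a = 2: 2--1=3, 2-1=1, 2-2=0, 2-3=-1
a = 3: 3--1=4, 3-1=2, 3-2=1, 3-3=0
Collecting distinct values (and noting 0 appears from a-a):
A - A = {-4, -3, -2, -1, 0, 1, 2, 3, 4}
|A - A| = 9

A - A = {-4, -3, -2, -1, 0, 1, 2, 3, 4}


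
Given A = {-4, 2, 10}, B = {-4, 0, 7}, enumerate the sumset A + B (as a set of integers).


A + B = {a + b : a ∈ A, b ∈ B}.
Enumerate all |A|·|B| = 3·3 = 9 pairs (a, b) and collect distinct sums.
a = -4: -4+-4=-8, -4+0=-4, -4+7=3
a = 2: 2+-4=-2, 2+0=2, 2+7=9
a = 10: 10+-4=6, 10+0=10, 10+7=17
Collecting distinct sums: A + B = {-8, -4, -2, 2, 3, 6, 9, 10, 17}
|A + B| = 9

A + B = {-8, -4, -2, 2, 3, 6, 9, 10, 17}


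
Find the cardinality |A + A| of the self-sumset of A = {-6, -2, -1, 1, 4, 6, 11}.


A + A = {a + a' : a, a' ∈ A}; |A| = 7.
General bounds: 2|A| - 1 ≤ |A + A| ≤ |A|(|A|+1)/2, i.e. 13 ≤ |A + A| ≤ 28.
Lower bound 2|A|-1 is attained iff A is an arithmetic progression.
Enumerate sums a + a' for a ≤ a' (symmetric, so this suffices):
a = -6: -6+-6=-12, -6+-2=-8, -6+-1=-7, -6+1=-5, -6+4=-2, -6+6=0, -6+11=5
a = -2: -2+-2=-4, -2+-1=-3, -2+1=-1, -2+4=2, -2+6=4, -2+11=9
a = -1: -1+-1=-2, -1+1=0, -1+4=3, -1+6=5, -1+11=10
a = 1: 1+1=2, 1+4=5, 1+6=7, 1+11=12
a = 4: 4+4=8, 4+6=10, 4+11=15
a = 6: 6+6=12, 6+11=17
a = 11: 11+11=22
Distinct sums: {-12, -8, -7, -5, -4, -3, -2, -1, 0, 2, 3, 4, 5, 7, 8, 9, 10, 12, 15, 17, 22}
|A + A| = 21

|A + A| = 21


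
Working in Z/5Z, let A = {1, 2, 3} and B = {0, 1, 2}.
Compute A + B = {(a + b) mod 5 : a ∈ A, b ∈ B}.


Work in Z/5Z: reduce every sum a + b modulo 5.
Enumerate all 9 pairs:
a = 1: 1+0=1, 1+1=2, 1+2=3
a = 2: 2+0=2, 2+1=3, 2+2=4
a = 3: 3+0=3, 3+1=4, 3+2=0
Distinct residues collected: {0, 1, 2, 3, 4}
|A + B| = 5 (out of 5 total residues).

A + B = {0, 1, 2, 3, 4}
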